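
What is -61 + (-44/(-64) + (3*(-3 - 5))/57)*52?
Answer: -3583/76 ≈ -47.145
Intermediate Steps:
-61 + (-44/(-64) + (3*(-3 - 5))/57)*52 = -61 + (-44*(-1/64) + (3*(-8))*(1/57))*52 = -61 + (11/16 - 24*1/57)*52 = -61 + (11/16 - 8/19)*52 = -61 + (81/304)*52 = -61 + 1053/76 = -3583/76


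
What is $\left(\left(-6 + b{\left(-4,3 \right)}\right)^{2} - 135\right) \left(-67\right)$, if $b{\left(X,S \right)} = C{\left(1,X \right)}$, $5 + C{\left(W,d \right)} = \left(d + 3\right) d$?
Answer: $5762$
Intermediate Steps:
$C{\left(W,d \right)} = -5 + d \left(3 + d\right)$ ($C{\left(W,d \right)} = -5 + \left(d + 3\right) d = -5 + \left(3 + d\right) d = -5 + d \left(3 + d\right)$)
$b{\left(X,S \right)} = -5 + X^{2} + 3 X$
$\left(\left(-6 + b{\left(-4,3 \right)}\right)^{2} - 135\right) \left(-67\right) = \left(\left(-6 + \left(-5 + \left(-4\right)^{2} + 3 \left(-4\right)\right)\right)^{2} - 135\right) \left(-67\right) = \left(\left(-6 - 1\right)^{2} - 135\right) \left(-67\right) = \left(\left(-7\right)^{2} - 135\right) \left(-67\right) = \left(49 - 135\right) \left(-67\right) = \left(-86\right) \left(-67\right) = 5762$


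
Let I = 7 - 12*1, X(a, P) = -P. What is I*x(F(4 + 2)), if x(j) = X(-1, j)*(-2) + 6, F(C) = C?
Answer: -90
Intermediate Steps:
I = -5 (I = 7 - 12 = -5)
x(j) = 6 + 2*j (x(j) = -j*(-2) + 6 = 2*j + 6 = 6 + 2*j)
I*x(F(4 + 2)) = -5*(6 + 2*(4 + 2)) = -5*(6 + 2*6) = -5*(6 + 12) = -5*18 = -90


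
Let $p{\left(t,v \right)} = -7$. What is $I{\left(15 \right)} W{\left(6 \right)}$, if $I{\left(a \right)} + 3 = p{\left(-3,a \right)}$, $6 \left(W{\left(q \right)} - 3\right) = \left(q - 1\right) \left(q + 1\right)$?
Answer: $- \frac{265}{3} \approx -88.333$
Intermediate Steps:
$W{\left(q \right)} = 3 + \frac{\left(1 + q\right) \left(-1 + q\right)}{6}$ ($W{\left(q \right)} = 3 + \frac{\left(q - 1\right) \left(q + 1\right)}{6} = 3 + \frac{\left(-1 + q\right) \left(1 + q\right)}{6} = 3 + \frac{\left(1 + q\right) \left(-1 + q\right)}{6}$)
$I{\left(a \right)} = -10$ ($I{\left(a \right)} = -3 - 7 = -10$)
$I{\left(15 \right)} W{\left(6 \right)} = - 10 \left(\frac{17}{6} + \frac{6^{2}}{6}\right) = - 10 \left(\frac{17}{6} + \frac{1}{6} \cdot 36\right) = - 10 \left(\frac{17}{6} + 6\right) = \left(-10\right) \frac{53}{6} = - \frac{265}{3}$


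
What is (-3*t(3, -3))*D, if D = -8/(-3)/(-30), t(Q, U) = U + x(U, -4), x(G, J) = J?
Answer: -28/15 ≈ -1.8667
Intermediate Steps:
t(Q, U) = -4 + U (t(Q, U) = U - 4 = -4 + U)
D = -4/45 (D = -8*(-⅓)*(-1/30) = (8/3)*(-1/30) = -4/45 ≈ -0.088889)
(-3*t(3, -3))*D = -3*(-4 - 3)*(-4/45) = -3*(-7)*(-4/45) = 21*(-4/45) = -28/15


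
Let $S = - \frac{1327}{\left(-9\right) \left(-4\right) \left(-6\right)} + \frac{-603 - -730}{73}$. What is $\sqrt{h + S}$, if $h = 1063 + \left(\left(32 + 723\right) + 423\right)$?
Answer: $\frac{\sqrt{15531651258}}{2628} \approx 47.422$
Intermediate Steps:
$h = 2241$ ($h = 1063 + \left(755 + 423\right) = 1063 + 1178 = 2241$)
$S = \frac{124303}{15768}$ ($S = - \frac{1327}{36 \left(-6\right)} + \left(-603 + 730\right) \frac{1}{73} = - \frac{1327}{-216} + 127 \cdot \frac{1}{73} = \left(-1327\right) \left(- \frac{1}{216}\right) + \frac{127}{73} = \frac{1327}{216} + \frac{127}{73} = \frac{124303}{15768} \approx 7.8832$)
$\sqrt{h + S} = \sqrt{2241 + \frac{124303}{15768}} = \sqrt{\frac{35460391}{15768}} = \frac{\sqrt{15531651258}}{2628}$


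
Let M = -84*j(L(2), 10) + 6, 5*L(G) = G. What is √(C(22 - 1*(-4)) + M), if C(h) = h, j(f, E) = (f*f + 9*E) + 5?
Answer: 2*I*√49759/5 ≈ 89.227*I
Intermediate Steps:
L(G) = G/5
j(f, E) = 5 + f² + 9*E (j(f, E) = (f² + 9*E) + 5 = 5 + f² + 9*E)
M = -199686/25 (M = -84*(5 + ((⅕)*2)² + 9*10) + 6 = -84*(5 + (⅖)² + 90) + 6 = -84*(5 + 4/25 + 90) + 6 = -84*2379/25 + 6 = -199836/25 + 6 = -199686/25 ≈ -7987.4)
√(C(22 - 1*(-4)) + M) = √((22 - 1*(-4)) - 199686/25) = √((22 + 4) - 199686/25) = √(26 - 199686/25) = √(-199036/25) = 2*I*√49759/5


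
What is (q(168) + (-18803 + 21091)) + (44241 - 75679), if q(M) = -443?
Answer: -29593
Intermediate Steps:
(q(168) + (-18803 + 21091)) + (44241 - 75679) = (-443 + (-18803 + 21091)) + (44241 - 75679) = (-443 + 2288) - 31438 = 1845 - 31438 = -29593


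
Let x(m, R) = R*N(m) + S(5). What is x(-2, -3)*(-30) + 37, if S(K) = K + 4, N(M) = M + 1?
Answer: -323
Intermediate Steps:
N(M) = 1 + M
S(K) = 4 + K
x(m, R) = 9 + R*(1 + m) (x(m, R) = R*(1 + m) + (4 + 5) = R*(1 + m) + 9 = 9 + R*(1 + m))
x(-2, -3)*(-30) + 37 = (9 - 3*(1 - 2))*(-30) + 37 = (9 - 3*(-1))*(-30) + 37 = (9 + 3)*(-30) + 37 = 12*(-30) + 37 = -360 + 37 = -323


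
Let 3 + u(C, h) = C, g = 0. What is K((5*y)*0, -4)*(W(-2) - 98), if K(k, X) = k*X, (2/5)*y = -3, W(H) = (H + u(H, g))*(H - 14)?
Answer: 0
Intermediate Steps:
u(C, h) = -3 + C
W(H) = (-14 + H)*(-3 + 2*H) (W(H) = (H + (-3 + H))*(H - 14) = (-3 + 2*H)*(-14 + H) = (-14 + H)*(-3 + 2*H))
y = -15/2 (y = (5/2)*(-3) = -15/2 ≈ -7.5000)
K(k, X) = X*k
K((5*y)*0, -4)*(W(-2) - 98) = (-4*5*(-15/2)*0)*((42 - 31*(-2) + 2*(-2)²) - 98) = (-(-150)*0)*((42 + 62 + 2*4) - 98) = (-4*0)*((42 + 62 + 8) - 98) = 0*(112 - 98) = 0*14 = 0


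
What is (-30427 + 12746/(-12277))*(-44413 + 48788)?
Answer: -1634346984375/12277 ≈ -1.3312e+8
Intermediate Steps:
(-30427 + 12746/(-12277))*(-44413 + 48788) = (-30427 + 12746*(-1/12277))*4375 = (-30427 - 12746/12277)*4375 = -373565025/12277*4375 = -1634346984375/12277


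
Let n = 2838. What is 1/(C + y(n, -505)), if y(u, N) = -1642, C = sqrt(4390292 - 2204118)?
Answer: -821/254995 - sqrt(2186174)/509990 ≈ -0.0061189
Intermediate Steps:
C = sqrt(2186174) ≈ 1478.6
1/(C + y(n, -505)) = 1/(sqrt(2186174) - 1642) = 1/(-1642 + sqrt(2186174))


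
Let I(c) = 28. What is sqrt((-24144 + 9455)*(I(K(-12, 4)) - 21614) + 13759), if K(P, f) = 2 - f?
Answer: sqrt(317090513) ≈ 17807.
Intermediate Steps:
sqrt((-24144 + 9455)*(I(K(-12, 4)) - 21614) + 13759) = sqrt((-24144 + 9455)*(28 - 21614) + 13759) = sqrt(-14689*(-21586) + 13759) = sqrt(317076754 + 13759) = sqrt(317090513)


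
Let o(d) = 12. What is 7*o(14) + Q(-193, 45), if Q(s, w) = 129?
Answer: 213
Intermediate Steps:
7*o(14) + Q(-193, 45) = 7*12 + 129 = 84 + 129 = 213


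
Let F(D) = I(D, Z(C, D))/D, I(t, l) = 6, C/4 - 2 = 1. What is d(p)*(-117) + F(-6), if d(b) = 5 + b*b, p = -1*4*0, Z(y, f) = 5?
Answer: -586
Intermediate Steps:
C = 12 (C = 8 + 4*1 = 8 + 4 = 12)
p = 0 (p = -4*0 = 0)
F(D) = 6/D
d(b) = 5 + b²
d(p)*(-117) + F(-6) = (5 + 0²)*(-117) + 6/(-6) = (5 + 0)*(-117) + 6*(-⅙) = 5*(-117) - 1 = -585 - 1 = -586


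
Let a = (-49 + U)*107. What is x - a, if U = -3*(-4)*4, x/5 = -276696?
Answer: -1383373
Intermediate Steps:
x = -1383480 (x = 5*(-276696) = -1383480)
U = 48 (U = 12*4 = 48)
a = -107 (a = (-49 + 48)*107 = -1*107 = -107)
x - a = -1383480 - 1*(-107) = -1383480 + 107 = -1383373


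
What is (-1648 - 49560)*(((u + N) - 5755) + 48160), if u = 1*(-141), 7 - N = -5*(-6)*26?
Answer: -2124671128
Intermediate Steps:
N = -773 (N = 7 - (-5*(-6))*26 = 7 - 30*26 = 7 - 1*780 = 7 - 780 = -773)
u = -141
(-1648 - 49560)*(((u + N) - 5755) + 48160) = (-1648 - 49560)*(((-141 - 773) - 5755) + 48160) = -51208*((-914 - 5755) + 48160) = -51208*(-6669 + 48160) = -51208*41491 = -2124671128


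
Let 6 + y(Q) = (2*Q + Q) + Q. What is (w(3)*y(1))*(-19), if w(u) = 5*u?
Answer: 570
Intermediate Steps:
y(Q) = -6 + 4*Q (y(Q) = -6 + ((2*Q + Q) + Q) = -6 + (3*Q + Q) = -6 + 4*Q)
(w(3)*y(1))*(-19) = ((5*3)*(-6 + 4*1))*(-19) = (15*(-6 + 4))*(-19) = (15*(-2))*(-19) = -30*(-19) = 570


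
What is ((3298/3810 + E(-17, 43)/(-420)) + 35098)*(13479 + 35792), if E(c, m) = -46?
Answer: 15374024660919/8890 ≈ 1.7294e+9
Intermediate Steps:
((3298/3810 + E(-17, 43)/(-420)) + 35098)*(13479 + 35792) = ((3298/3810 - 46/(-420)) + 35098)*(13479 + 35792) = ((3298*(1/3810) - 46*(-1/420)) + 35098)*49271 = ((1649/1905 + 23/210) + 35098)*49271 = (8669/8890 + 35098)*49271 = (312029889/8890)*49271 = 15374024660919/8890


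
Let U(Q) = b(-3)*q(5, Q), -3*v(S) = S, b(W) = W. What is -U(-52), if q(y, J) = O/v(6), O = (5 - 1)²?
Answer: -24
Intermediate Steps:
v(S) = -S/3
O = 16 (O = 4² = 16)
q(y, J) = -8 (q(y, J) = 16/((-⅓*6)) = 16/(-2) = 16*(-½) = -8)
U(Q) = 24 (U(Q) = -3*(-8) = 24)
-U(-52) = -1*24 = -24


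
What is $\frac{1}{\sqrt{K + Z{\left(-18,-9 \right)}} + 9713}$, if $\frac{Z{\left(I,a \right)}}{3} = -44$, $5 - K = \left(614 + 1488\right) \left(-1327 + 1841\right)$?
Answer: $\frac{9713}{95422924} - \frac{i \sqrt{1080555}}{95422924} \approx 0.00010179 - 1.0894 \cdot 10^{-5} i$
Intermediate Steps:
$K = -1080423$ ($K = 5 - \left(614 + 1488\right) \left(-1327 + 1841\right) = 5 - 2102 \cdot 514 = 5 - 1080428 = -1080423$)
$Z{\left(I,a \right)} = -132$ ($Z{\left(I,a \right)} = 3 \left(-44\right) = -132$)
$\frac{1}{\sqrt{K + Z{\left(-18,-9 \right)}} + 9713} = \frac{1}{\sqrt{-1080423 - 132} + 9713} = \frac{1}{\sqrt{-1080555} + 9713} = \frac{1}{i \sqrt{1080555} + 9713} = \frac{1}{9713 + i \sqrt{1080555}}$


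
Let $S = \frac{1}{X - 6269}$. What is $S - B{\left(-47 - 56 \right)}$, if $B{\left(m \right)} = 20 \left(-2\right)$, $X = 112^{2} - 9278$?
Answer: $\frac{120119}{3003} \approx 40.0$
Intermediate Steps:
$X = 3266$ ($X = 12544 - 9278 = 3266$)
$B{\left(m \right)} = -40$
$S = - \frac{1}{3003}$ ($S = \frac{1}{3266 - 6269} = \frac{1}{-3003} = - \frac{1}{3003} \approx -0.000333$)
$S - B{\left(-47 - 56 \right)} = - \frac{1}{3003} - -40 = - \frac{1}{3003} + 40 = \frac{120119}{3003}$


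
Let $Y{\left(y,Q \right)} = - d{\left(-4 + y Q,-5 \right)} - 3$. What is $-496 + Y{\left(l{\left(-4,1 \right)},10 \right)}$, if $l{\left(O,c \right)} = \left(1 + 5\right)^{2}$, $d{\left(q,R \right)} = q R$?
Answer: $1281$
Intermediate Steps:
$d{\left(q,R \right)} = R q$
$l{\left(O,c \right)} = 36$ ($l{\left(O,c \right)} = 6^{2} = 36$)
$Y{\left(y,Q \right)} = -23 + 5 Q y$ ($Y{\left(y,Q \right)} = - \left(-5\right) \left(-4 + y Q\right) - 3 = - \left(-5\right) \left(-4 + Q y\right) - 3 = - (20 - 5 Q y) - 3 = \left(-20 + 5 Q y\right) - 3 = -23 + 5 Q y$)
$-496 + Y{\left(l{\left(-4,1 \right)},10 \right)} = -496 - \left(23 - 1800\right) = -496 + \left(-23 + 1800\right) = -496 + 1777 = 1281$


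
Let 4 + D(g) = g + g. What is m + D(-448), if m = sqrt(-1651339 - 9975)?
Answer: -900 + I*sqrt(1661314) ≈ -900.0 + 1288.9*I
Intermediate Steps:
D(g) = -4 + 2*g (D(g) = -4 + (g + g) = -4 + 2*g)
m = I*sqrt(1661314) (m = sqrt(-1661314) = I*sqrt(1661314) ≈ 1288.9*I)
m + D(-448) = I*sqrt(1661314) + (-4 + 2*(-448)) = I*sqrt(1661314) + (-4 - 896) = I*sqrt(1661314) - 900 = -900 + I*sqrt(1661314)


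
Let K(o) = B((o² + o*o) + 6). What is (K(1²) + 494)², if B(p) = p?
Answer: 252004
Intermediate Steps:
K(o) = 6 + 2*o² (K(o) = (o² + o*o) + 6 = (o² + o²) + 6 = 2*o² + 6 = 6 + 2*o²)
(K(1²) + 494)² = ((6 + 2*(1²)²) + 494)² = ((6 + 2*1²) + 494)² = ((6 + 2*1) + 494)² = ((6 + 2) + 494)² = (8 + 494)² = 502² = 252004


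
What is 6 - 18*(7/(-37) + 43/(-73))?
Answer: 54042/2701 ≈ 20.008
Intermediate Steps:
6 - 18*(7/(-37) + 43/(-73)) = 6 - 18*(7*(-1/37) + 43*(-1/73)) = 6 - 18*(-7/37 - 43/73) = 6 - 18*(-2102/2701) = 6 + 37836/2701 = 54042/2701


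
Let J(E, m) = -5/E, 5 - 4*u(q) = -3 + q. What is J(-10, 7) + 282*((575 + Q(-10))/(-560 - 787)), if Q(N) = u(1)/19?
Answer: -1022849/8531 ≈ -119.90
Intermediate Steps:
u(q) = 2 - q/4 (u(q) = 5/4 - (-3 + q)/4 = 5/4 + (¾ - q/4) = 2 - q/4)
Q(N) = 7/76 (Q(N) = (2 - ¼*1)/19 = (2 - ¼)*(1/19) = (7/4)*(1/19) = 7/76)
J(-10, 7) + 282*((575 + Q(-10))/(-560 - 787)) = -5/(-10) + 282*((575 + 7/76)/(-560 - 787)) = -5*(-⅒) + 282*((43707/76)/(-1347)) = ½ + 282*((43707/76)*(-1/1347)) = ½ + 282*(-14569/34124) = ½ - 2054229/17062 = -1022849/8531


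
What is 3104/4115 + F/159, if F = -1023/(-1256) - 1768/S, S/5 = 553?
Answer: 343294685749/454445423880 ≈ 0.75541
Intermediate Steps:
S = 2765 (S = 5*553 = 2765)
F = 607987/3472840 (F = -1023/(-1256) - 1768/2765 = -1023*(-1/1256) - 1768*1/2765 = 1023/1256 - 1768/2765 = 607987/3472840 ≈ 0.17507)
3104/4115 + F/159 = 3104/4115 + (607987/3472840)/159 = 3104*(1/4115) + (607987/3472840)*(1/159) = 3104/4115 + 607987/552181560 = 343294685749/454445423880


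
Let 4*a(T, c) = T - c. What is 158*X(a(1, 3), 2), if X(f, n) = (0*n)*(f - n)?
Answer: 0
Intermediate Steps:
a(T, c) = -c/4 + T/4 (a(T, c) = (T - c)/4 = -c/4 + T/4)
X(f, n) = 0 (X(f, n) = 0*(f - n) = 0)
158*X(a(1, 3), 2) = 158*0 = 0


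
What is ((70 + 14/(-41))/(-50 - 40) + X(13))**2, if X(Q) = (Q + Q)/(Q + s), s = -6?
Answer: 160224964/18533025 ≈ 8.6454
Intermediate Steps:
X(Q) = 2*Q/(-6 + Q) (X(Q) = (Q + Q)/(Q - 6) = (2*Q)/(-6 + Q) = 2*Q/(-6 + Q))
((70 + 14/(-41))/(-50 - 40) + X(13))**2 = ((70 + 14/(-41))/(-50 - 40) + 2*13/(-6 + 13))**2 = ((70 + 14*(-1/41))/(-90) + 2*13/7)**2 = ((70 - 14/41)*(-1/90) + 2*13*(1/7))**2 = ((2856/41)*(-1/90) + 26/7)**2 = (-476/615 + 26/7)**2 = (12658/4305)**2 = 160224964/18533025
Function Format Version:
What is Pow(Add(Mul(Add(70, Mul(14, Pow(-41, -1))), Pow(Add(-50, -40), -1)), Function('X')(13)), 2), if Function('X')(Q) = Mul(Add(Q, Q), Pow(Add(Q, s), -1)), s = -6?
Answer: Rational(160224964, 18533025) ≈ 8.6454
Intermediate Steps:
Function('X')(Q) = Mul(2, Q, Pow(Add(-6, Q), -1)) (Function('X')(Q) = Mul(Add(Q, Q), Pow(Add(Q, -6), -1)) = Mul(Mul(2, Q), Pow(Add(-6, Q), -1)) = Mul(2, Q, Pow(Add(-6, Q), -1)))
Pow(Add(Mul(Add(70, Mul(14, Pow(-41, -1))), Pow(Add(-50, -40), -1)), Function('X')(13)), 2) = Pow(Add(Mul(Add(70, Mul(14, Pow(-41, -1))), Pow(Add(-50, -40), -1)), Mul(2, 13, Pow(Add(-6, 13), -1))), 2) = Pow(Add(Mul(Add(70, Mul(14, Rational(-1, 41))), Pow(-90, -1)), Mul(2, 13, Pow(7, -1))), 2) = Pow(Add(Mul(Add(70, Rational(-14, 41)), Rational(-1, 90)), Mul(2, 13, Rational(1, 7))), 2) = Pow(Add(Mul(Rational(2856, 41), Rational(-1, 90)), Rational(26, 7)), 2) = Pow(Add(Rational(-476, 615), Rational(26, 7)), 2) = Pow(Rational(12658, 4305), 2) = Rational(160224964, 18533025)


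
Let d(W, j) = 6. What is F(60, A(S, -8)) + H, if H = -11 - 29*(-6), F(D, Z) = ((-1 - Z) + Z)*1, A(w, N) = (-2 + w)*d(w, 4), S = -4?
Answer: 162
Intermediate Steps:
A(w, N) = -12 + 6*w (A(w, N) = (-2 + w)*6 = -12 + 6*w)
F(D, Z) = -1 (F(D, Z) = -1*1 = -1)
H = 163 (H = -11 + 174 = 163)
F(60, A(S, -8)) + H = -1 + 163 = 162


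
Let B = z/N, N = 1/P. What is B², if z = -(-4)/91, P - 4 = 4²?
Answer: 6400/8281 ≈ 0.77285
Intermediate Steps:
P = 20 (P = 4 + 4² = 4 + 16 = 20)
z = 4/91 (z = -(-4)/91 = -1*(-4/91) = 4/91 ≈ 0.043956)
N = 1/20 ≈ 0.050000
B = 80/91 (B = 4/(91*(1/20)) = (4/91)*20 = 80/91 ≈ 0.87912)
B² = (80/91)² = 6400/8281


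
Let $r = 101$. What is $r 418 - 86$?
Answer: $42132$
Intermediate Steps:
$r 418 - 86 = 101 \cdot 418 - 86 = 42218 - 86 = 42132$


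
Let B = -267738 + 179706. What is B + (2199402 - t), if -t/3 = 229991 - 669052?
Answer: 794187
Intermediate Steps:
t = 1317183 (t = -3*(229991 - 669052) = -3*(-439061) = 1317183)
B = -88032
B + (2199402 - t) = -88032 + (2199402 - 1*1317183) = -88032 + (2199402 - 1317183) = -88032 + 882219 = 794187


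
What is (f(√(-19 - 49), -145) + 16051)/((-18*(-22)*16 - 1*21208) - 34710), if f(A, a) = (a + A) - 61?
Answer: -15845/49582 - I*√17/24791 ≈ -0.31957 - 0.00016631*I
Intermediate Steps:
f(A, a) = -61 + A + a (f(A, a) = (A + a) - 61 = -61 + A + a)
(f(√(-19 - 49), -145) + 16051)/((-18*(-22)*16 - 1*21208) - 34710) = ((-61 + √(-19 - 49) - 145) + 16051)/((-18*(-22)*16 - 1*21208) - 34710) = ((-61 + √(-68) - 145) + 16051)/((396*16 - 21208) - 34710) = ((-61 + 2*I*√17 - 145) + 16051)/((6336 - 21208) - 34710) = ((-206 + 2*I*√17) + 16051)/(-14872 - 34710) = (15845 + 2*I*√17)/(-49582) = (15845 + 2*I*√17)*(-1/49582) = -15845/49582 - I*√17/24791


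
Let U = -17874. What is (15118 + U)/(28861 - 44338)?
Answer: 2756/15477 ≈ 0.17807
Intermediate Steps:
(15118 + U)/(28861 - 44338) = (15118 - 17874)/(28861 - 44338) = -2756/(-15477) = -2756*(-1/15477) = 2756/15477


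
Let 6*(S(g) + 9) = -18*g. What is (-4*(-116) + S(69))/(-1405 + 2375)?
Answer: 124/485 ≈ 0.25567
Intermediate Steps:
S(g) = -9 - 3*g (S(g) = -9 + (-18*g)/6 = -9 - 3*g)
(-4*(-116) + S(69))/(-1405 + 2375) = (-4*(-116) + (-9 - 3*69))/(-1405 + 2375) = (464 + (-9 - 207))/970 = (464 - 216)*(1/970) = 248*(1/970) = 124/485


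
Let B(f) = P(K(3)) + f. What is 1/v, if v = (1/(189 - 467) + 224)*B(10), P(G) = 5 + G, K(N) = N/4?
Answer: 1112/3923073 ≈ 0.00028345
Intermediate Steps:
K(N) = N/4 (K(N) = N*(1/4) = N/4)
B(f) = 23/4 + f (B(f) = (5 + (1/4)*3) + f = (5 + 3/4) + f = 23/4 + f)
v = 3923073/1112 (v = (1/(189 - 467) + 224)*(23/4 + 10) = (1/(-278) + 224)*(63/4) = (-1/278 + 224)*(63/4) = (62271/278)*(63/4) = 3923073/1112 ≈ 3527.9)
1/v = 1/(3923073/1112) = 1112/3923073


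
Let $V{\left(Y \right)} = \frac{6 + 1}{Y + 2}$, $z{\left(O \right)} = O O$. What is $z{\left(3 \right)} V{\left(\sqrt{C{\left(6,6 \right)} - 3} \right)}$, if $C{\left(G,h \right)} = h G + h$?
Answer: $- \frac{18}{5} + \frac{9 \sqrt{39}}{5} \approx 7.641$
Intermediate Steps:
$C{\left(G,h \right)} = h + G h$ ($C{\left(G,h \right)} = G h + h = h + G h$)
$z{\left(O \right)} = O^{2}$
$V{\left(Y \right)} = \frac{7}{2 + Y}$
$z{\left(3 \right)} V{\left(\sqrt{C{\left(6,6 \right)} - 3} \right)} = 3^{2} \frac{7}{2 + \sqrt{6 \left(1 + 6\right) - 3}} = 9 \frac{7}{2 + \sqrt{6 \cdot 7 - 3}} = 9 \frac{7}{2 + \sqrt{42 - 3}} = 9 \frac{7}{2 + \sqrt{39}} = \frac{63}{2 + \sqrt{39}}$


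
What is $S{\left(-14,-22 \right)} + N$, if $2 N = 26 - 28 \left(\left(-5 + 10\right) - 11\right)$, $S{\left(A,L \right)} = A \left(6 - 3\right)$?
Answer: $55$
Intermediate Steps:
$S{\left(A,L \right)} = 3 A$ ($S{\left(A,L \right)} = A 3 = 3 A$)
$N = 97$ ($N = \frac{26 - 28 \left(\left(-5 + 10\right) - 11\right)}{2} = \frac{26 - 28 \left(5 - 11\right)}{2} = \frac{26 - -168}{2} = \frac{26 + 168}{2} = \frac{1}{2} \cdot 194 = 97$)
$S{\left(-14,-22 \right)} + N = 3 \left(-14\right) + 97 = -42 + 97 = 55$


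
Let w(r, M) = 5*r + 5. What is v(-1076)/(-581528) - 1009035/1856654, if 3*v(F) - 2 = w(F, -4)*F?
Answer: -1041525703229/269924071828 ≈ -3.8586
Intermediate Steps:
w(r, M) = 5 + 5*r
v(F) = ⅔ + F*(5 + 5*F)/3 (v(F) = ⅔ + ((5 + 5*F)*F)/3 = ⅔ + (F*(5 + 5*F))/3 = ⅔ + F*(5 + 5*F)/3)
v(-1076)/(-581528) - 1009035/1856654 = (⅔ + (5/3)*(-1076)*(1 - 1076))/(-581528) - 1009035/1856654 = (⅔ + (5/3)*(-1076)*(-1075))*(-1/581528) - 1009035*1/1856654 = (⅔ + 5783500/3)*(-1/581528) - 1009035/1856654 = 1927834*(-1/581528) - 1009035/1856654 = -963917/290764 - 1009035/1856654 = -1041525703229/269924071828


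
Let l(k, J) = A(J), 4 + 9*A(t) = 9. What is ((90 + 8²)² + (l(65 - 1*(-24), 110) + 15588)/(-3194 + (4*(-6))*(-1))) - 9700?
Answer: 399736183/28530 ≈ 14011.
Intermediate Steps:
A(t) = 5/9 (A(t) = -4/9 + (⅑)*9 = -4/9 + 1 = 5/9)
l(k, J) = 5/9
((90 + 8²)² + (l(65 - 1*(-24), 110) + 15588)/(-3194 + (4*(-6))*(-1))) - 9700 = ((90 + 8²)² + (5/9 + 15588)/(-3194 + (4*(-6))*(-1))) - 9700 = ((90 + 64)² + 140297/(9*(-3194 - 24*(-1)))) - 9700 = (154² + 140297/(9*(-3194 + 24))) - 9700 = (23716 + (140297/9)/(-3170)) - 9700 = (23716 + (140297/9)*(-1/3170)) - 9700 = (23716 - 140297/28530) - 9700 = 676477183/28530 - 9700 = 399736183/28530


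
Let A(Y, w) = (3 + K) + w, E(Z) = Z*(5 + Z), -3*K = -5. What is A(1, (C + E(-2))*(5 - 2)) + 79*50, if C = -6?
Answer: 11756/3 ≈ 3918.7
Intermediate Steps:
K = 5/3 (K = -1/3*(-5) = 5/3 ≈ 1.6667)
A(Y, w) = 14/3 + w (A(Y, w) = (3 + 5/3) + w = 14/3 + w)
A(1, (C + E(-2))*(5 - 2)) + 79*50 = (14/3 + (-6 - 2*(5 - 2))*(5 - 2)) + 79*50 = (14/3 + (-6 - 2*3)*3) + 3950 = (14/3 + (-6 - 6)*3) + 3950 = (14/3 - 12*3) + 3950 = (14/3 - 36) + 3950 = -94/3 + 3950 = 11756/3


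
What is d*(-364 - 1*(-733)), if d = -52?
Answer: -19188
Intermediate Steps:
d*(-364 - 1*(-733)) = -52*(-364 - 1*(-733)) = -52*(-364 + 733) = -52*369 = -19188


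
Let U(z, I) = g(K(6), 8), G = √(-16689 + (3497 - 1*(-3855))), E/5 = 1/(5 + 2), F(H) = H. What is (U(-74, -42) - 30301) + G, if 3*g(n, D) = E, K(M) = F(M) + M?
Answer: -636316/21 + I*√9337 ≈ -30301.0 + 96.628*I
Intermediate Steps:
K(M) = 2*M (K(M) = M + M = 2*M)
E = 5/7 (E = 5/(5 + 2) = 5/7 ≈ 0.71429)
g(n, D) = 5/21 (g(n, D) = (⅓)*(5/7) = 5/21)
G = I*√9337 (G = √(-16689 + (3497 + 3855)) = √(-16689 + 7352) = √(-9337) = I*√9337 ≈ 96.628*I)
U(z, I) = 5/21
(U(-74, -42) - 30301) + G = (5/21 - 30301) + I*√9337 = -636316/21 + I*√9337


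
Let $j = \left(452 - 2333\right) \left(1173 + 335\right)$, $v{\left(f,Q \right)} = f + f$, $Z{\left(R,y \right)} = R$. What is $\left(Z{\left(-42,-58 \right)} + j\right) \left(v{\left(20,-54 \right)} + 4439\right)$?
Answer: $-12705086610$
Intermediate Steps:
$v{\left(f,Q \right)} = 2 f$
$j = -2836548$ ($j = \left(-1881\right) 1508 = -2836548$)
$\left(Z{\left(-42,-58 \right)} + j\right) \left(v{\left(20,-54 \right)} + 4439\right) = \left(-42 - 2836548\right) \left(2 \cdot 20 + 4439\right) = - 2836590 \left(40 + 4439\right) = \left(-2836590\right) 4479 = -12705086610$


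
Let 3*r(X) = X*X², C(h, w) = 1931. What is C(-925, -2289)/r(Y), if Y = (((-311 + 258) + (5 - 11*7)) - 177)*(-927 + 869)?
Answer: 5793/5374088444096 ≈ 1.0780e-9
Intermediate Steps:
Y = 17516 (Y = ((-53 + (5 - 77)) - 177)*(-58) = ((-53 - 72) - 177)*(-58) = (-125 - 177)*(-58) = -302*(-58) = 17516)
r(X) = X³/3 (r(X) = (X*X²)/3 = X³/3)
C(-925, -2289)/r(Y) = 1931/(((⅓)*17516³)) = 1931/(((⅓)*5374088444096)) = 1931/(5374088444096/3) = 1931*(3/5374088444096) = 5793/5374088444096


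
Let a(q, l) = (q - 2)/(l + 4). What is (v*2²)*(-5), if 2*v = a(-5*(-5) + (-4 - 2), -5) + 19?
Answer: -20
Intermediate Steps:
a(q, l) = (-2 + q)/(4 + l)
v = 1 (v = ((-2 + (-5*(-5) + (-4 - 2)))/(4 - 5) + 19)/2 = ((-2 + (25 - 6))/(-1) + 19)/2 = (-(-2 + 19) + 19)/2 = (-1*17 + 19)/2 = (-17 + 19)/2 = (½)*2 = 1)
(v*2²)*(-5) = (1*2²)*(-5) = (1*4)*(-5) = 4*(-5) = -20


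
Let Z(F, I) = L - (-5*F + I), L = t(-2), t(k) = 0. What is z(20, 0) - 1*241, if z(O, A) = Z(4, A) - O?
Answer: -241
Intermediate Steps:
L = 0
Z(F, I) = -I + 5*F (Z(F, I) = 0 - (-5*F + I) = 0 - (I - 5*F) = 0 + (-I + 5*F) = -I + 5*F)
z(O, A) = 20 - A - O (z(O, A) = (-A + 5*4) - O = (-A + 20) - O = (20 - A) - O = 20 - A - O)
z(20, 0) - 1*241 = (20 - 1*0 - 1*20) - 1*241 = (20 + 0 - 20) - 241 = 0 - 241 = -241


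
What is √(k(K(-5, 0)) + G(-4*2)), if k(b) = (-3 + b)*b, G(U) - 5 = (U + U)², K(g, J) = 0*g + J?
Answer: 3*√29 ≈ 16.155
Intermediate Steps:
K(g, J) = J (K(g, J) = 0 + J = J)
G(U) = 5 + 4*U² (G(U) = 5 + (U + U)² = 5 + (2*U)² = 5 + 4*U²)
k(b) = b*(-3 + b)
√(k(K(-5, 0)) + G(-4*2)) = √(0*(-3 + 0) + (5 + 4*(-4*2)²)) = √(0*(-3) + (5 + 4*(-8)²)) = √(0 + (5 + 4*64)) = √(0 + (5 + 256)) = √(0 + 261) = √261 = 3*√29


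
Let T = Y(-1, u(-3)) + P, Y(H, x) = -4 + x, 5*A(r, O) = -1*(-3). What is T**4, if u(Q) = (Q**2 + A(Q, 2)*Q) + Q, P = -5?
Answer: 331776/625 ≈ 530.84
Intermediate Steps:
A(r, O) = 3/5 (A(r, O) = (-1*(-3))/5 = (1/5)*3 = 3/5)
u(Q) = Q**2 + 8*Q/5 (u(Q) = (Q**2 + 3*Q/5) + Q = Q**2 + 8*Q/5)
T = -24/5 (T = (-4 + (1/5)*(-3)*(8 + 5*(-3))) - 5 = (-4 + (1/5)*(-3)*(8 - 15)) - 5 = (-4 + (1/5)*(-3)*(-7)) - 5 = (-4 + 21/5) - 5 = 1/5 - 5 = -24/5 ≈ -4.8000)
T**4 = (-24/5)**4 = 331776/625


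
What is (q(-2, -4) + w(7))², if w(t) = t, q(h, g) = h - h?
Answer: 49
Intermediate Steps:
q(h, g) = 0
(q(-2, -4) + w(7))² = (0 + 7)² = 7² = 49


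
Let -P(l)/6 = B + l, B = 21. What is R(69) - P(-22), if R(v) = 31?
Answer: 25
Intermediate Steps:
P(l) = -126 - 6*l (P(l) = -6*(21 + l) = -126 - 6*l)
R(69) - P(-22) = 31 - (-126 - 6*(-22)) = 31 - (-126 + 132) = 31 - 1*6 = 31 - 6 = 25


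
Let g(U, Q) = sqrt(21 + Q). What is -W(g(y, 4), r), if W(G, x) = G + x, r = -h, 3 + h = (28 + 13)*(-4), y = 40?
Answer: -172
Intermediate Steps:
h = -167 (h = -3 + (28 + 13)*(-4) = -3 + 41*(-4) = -3 - 164 = -167)
r = 167 (r = -1*(-167) = 167)
-W(g(y, 4), r) = -(sqrt(21 + 4) + 167) = -(sqrt(25) + 167) = -(5 + 167) = -1*172 = -172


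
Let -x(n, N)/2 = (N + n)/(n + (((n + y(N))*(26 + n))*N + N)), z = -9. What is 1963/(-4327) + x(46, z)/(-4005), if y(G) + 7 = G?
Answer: -152543116643/336246907905 ≈ -0.45366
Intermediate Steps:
y(G) = -7 + G
x(n, N) = -2*(N + n)/(N + n + N*(26 + n)*(-7 + N + n)) (x(n, N) = -2*(N + n)/(n + (((n + (-7 + N))*(26 + n))*N + N)) = -2*(N + n)/(n + (((-7 + N + n)*(26 + n))*N + N)) = -2*(N + n)/(n + (((26 + n)*(-7 + N + n))*N + N)) = -2*(N + n)/(n + (N*(26 + n)*(-7 + N + n) + N)) = -2*(N + n)/(n + (N + N*(26 + n)*(-7 + N + n))) = -2*(N + n)/(N + n + N*(26 + n)*(-7 + N + n)))
1963/(-4327) + x(46, z)/(-4005) = 1963/(-4327) + (2*(-1*(-9) - 1*46)/(46 - 181*(-9) + 26*(-9)² - 9*46² + 46*(-9)² + 19*(-9)*46))/(-4005) = 1963*(-1/4327) + (2*(9 - 46)/(46 + 1629 + 26*81 - 9*2116 + 46*81 - 7866))*(-1/4005) = -1963/4327 + (2*(-37)/(46 + 1629 + 2106 - 19044 + 3726 - 7866))*(-1/4005) = -1963/4327 + (2*(-37)/(-19403))*(-1/4005) = -1963/4327 + (2*(-1/19403)*(-37))*(-1/4005) = -1963/4327 + (74/19403)*(-1/4005) = -1963/4327 - 74/77709015 = -152543116643/336246907905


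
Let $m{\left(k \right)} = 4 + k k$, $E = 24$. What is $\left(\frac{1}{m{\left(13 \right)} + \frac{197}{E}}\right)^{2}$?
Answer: $\frac{576}{18913801} \approx 3.0454 \cdot 10^{-5}$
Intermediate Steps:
$m{\left(k \right)} = 4 + k^{2}$
$\left(\frac{1}{m{\left(13 \right)} + \frac{197}{E}}\right)^{2} = \left(\frac{1}{\left(4 + 13^{2}\right) + \frac{197}{24}}\right)^{2} = \left(\frac{1}{\left(4 + 169\right) + 197 \cdot \frac{1}{24}}\right)^{2} = \left(\frac{1}{173 + \frac{197}{24}}\right)^{2} = \left(\frac{1}{\frac{4349}{24}}\right)^{2} = \left(\frac{24}{4349}\right)^{2} = \frac{576}{18913801}$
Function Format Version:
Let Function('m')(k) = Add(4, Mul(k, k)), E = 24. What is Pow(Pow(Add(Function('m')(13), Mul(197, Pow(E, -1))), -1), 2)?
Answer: Rational(576, 18913801) ≈ 3.0454e-5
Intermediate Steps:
Function('m')(k) = Add(4, Pow(k, 2))
Pow(Pow(Add(Function('m')(13), Mul(197, Pow(E, -1))), -1), 2) = Pow(Pow(Add(Add(4, Pow(13, 2)), Mul(197, Pow(24, -1))), -1), 2) = Pow(Pow(Add(Add(4, 169), Mul(197, Rational(1, 24))), -1), 2) = Pow(Pow(Add(173, Rational(197, 24)), -1), 2) = Pow(Pow(Rational(4349, 24), -1), 2) = Pow(Rational(24, 4349), 2) = Rational(576, 18913801)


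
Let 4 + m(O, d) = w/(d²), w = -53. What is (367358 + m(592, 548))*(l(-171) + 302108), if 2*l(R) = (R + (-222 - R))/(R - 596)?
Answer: 25562521324984266161/230333168 ≈ 1.1098e+11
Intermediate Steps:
m(O, d) = -4 - 53/d²
l(R) = -111/(-596 + R) (l(R) = ((R + (-222 - R))/(R - 596))/2 = (-222/(-596 + R))/2 = -111/(-596 + R))
(367358 + m(592, 548))*(l(-171) + 302108) = (367358 + (-4 - 53/548²))*(-111/(-596 - 171) + 302108) = (367358 + (-4 - 53*1/300304))*(-111/(-767) + 302108) = (367358 + (-4 - 53/300304))*(-111*(-1/767) + 302108) = (367358 - 1201269/300304)*(111/767 + 302108) = (110317875563/300304)*(231716947/767) = 25562521324984266161/230333168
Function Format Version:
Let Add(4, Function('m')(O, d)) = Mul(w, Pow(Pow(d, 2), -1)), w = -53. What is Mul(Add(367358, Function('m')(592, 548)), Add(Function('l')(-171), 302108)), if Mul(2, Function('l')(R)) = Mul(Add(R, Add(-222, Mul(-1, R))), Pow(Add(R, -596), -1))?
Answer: Rational(25562521324984266161, 230333168) ≈ 1.1098e+11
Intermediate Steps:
Function('m')(O, d) = Add(-4, Mul(-53, Pow(d, -2))) (Function('m')(O, d) = Add(-4, Mul(-53, Pow(Pow(d, 2), -1))) = Add(-4, Mul(-53, Pow(d, -2))))
Function('l')(R) = Mul(-111, Pow(Add(-596, R), -1)) (Function('l')(R) = Mul(Rational(1, 2), Mul(Add(R, Add(-222, Mul(-1, R))), Pow(Add(R, -596), -1))) = Mul(Rational(1, 2), Mul(-222, Pow(Add(-596, R), -1))) = Mul(-111, Pow(Add(-596, R), -1)))
Mul(Add(367358, Function('m')(592, 548)), Add(Function('l')(-171), 302108)) = Mul(Add(367358, Add(-4, Mul(-53, Pow(548, -2)))), Add(Mul(-111, Pow(Add(-596, -171), -1)), 302108)) = Mul(Add(367358, Add(-4, Mul(-53, Rational(1, 300304)))), Add(Mul(-111, Pow(-767, -1)), 302108)) = Mul(Add(367358, Add(-4, Rational(-53, 300304))), Add(Mul(-111, Rational(-1, 767)), 302108)) = Mul(Add(367358, Rational(-1201269, 300304)), Add(Rational(111, 767), 302108)) = Mul(Rational(110317875563, 300304), Rational(231716947, 767)) = Rational(25562521324984266161, 230333168)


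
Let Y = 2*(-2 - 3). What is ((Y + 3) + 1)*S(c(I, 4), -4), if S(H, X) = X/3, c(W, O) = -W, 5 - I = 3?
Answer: 8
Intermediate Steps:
I = 2 (I = 5 - 1*3 = 5 - 3 = 2)
Y = -10 (Y = 2*(-5) = -10)
S(H, X) = X/3 (S(H, X) = X*(⅓) = X/3)
((Y + 3) + 1)*S(c(I, 4), -4) = ((-10 + 3) + 1)*((⅓)*(-4)) = (-7 + 1)*(-4/3) = -6*(-4/3) = 8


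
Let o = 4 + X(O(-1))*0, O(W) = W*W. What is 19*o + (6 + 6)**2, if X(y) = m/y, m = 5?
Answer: 220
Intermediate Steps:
O(W) = W**2
X(y) = 5/y
o = 4 (o = 4 + (5/((-1)**2))*0 = 4 + (5/1)*0 = 4 + (5*1)*0 = 4 + 5*0 = 4 + 0 = 4)
19*o + (6 + 6)**2 = 19*4 + (6 + 6)**2 = 76 + 12**2 = 76 + 144 = 220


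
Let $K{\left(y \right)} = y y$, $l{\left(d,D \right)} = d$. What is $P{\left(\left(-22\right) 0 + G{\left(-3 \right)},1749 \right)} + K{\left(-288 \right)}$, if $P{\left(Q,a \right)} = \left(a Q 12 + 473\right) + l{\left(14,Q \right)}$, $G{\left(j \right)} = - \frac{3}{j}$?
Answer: $104419$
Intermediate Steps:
$K{\left(y \right)} = y^{2}$
$P{\left(Q,a \right)} = 487 + 12 Q a$ ($P{\left(Q,a \right)} = \left(a Q 12 + 473\right) + 14 = \left(Q a 12 + 473\right) + 14 = \left(12 Q a + 473\right) + 14 = \left(473 + 12 Q a\right) + 14 = 487 + 12 Q a$)
$P{\left(\left(-22\right) 0 + G{\left(-3 \right)},1749 \right)} + K{\left(-288 \right)} = \left(487 + 12 \left(\left(-22\right) 0 - \frac{3}{-3}\right) 1749\right) + \left(-288\right)^{2} = \left(487 + 12 \left(0 - -1\right) 1749\right) + 82944 = \left(487 + 12 \left(0 + 1\right) 1749\right) + 82944 = \left(487 + 12 \cdot 1 \cdot 1749\right) + 82944 = \left(487 + 20988\right) + 82944 = 21475 + 82944 = 104419$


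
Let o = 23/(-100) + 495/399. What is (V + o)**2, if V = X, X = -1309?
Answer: 302629827195081/176890000 ≈ 1.7108e+6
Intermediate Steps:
o = 13441/13300 (o = 23*(-1/100) + 495*(1/399) = -23/100 + 165/133 = 13441/13300 ≈ 1.0106)
V = -1309
(V + o)**2 = (-1309 + 13441/13300)**2 = (-17396259/13300)**2 = 302629827195081/176890000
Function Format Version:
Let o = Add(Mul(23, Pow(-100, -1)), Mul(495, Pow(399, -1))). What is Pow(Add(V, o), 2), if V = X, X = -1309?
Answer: Rational(302629827195081, 176890000) ≈ 1.7108e+6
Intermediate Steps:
o = Rational(13441, 13300) (o = Add(Mul(23, Rational(-1, 100)), Mul(495, Rational(1, 399))) = Add(Rational(-23, 100), Rational(165, 133)) = Rational(13441, 13300) ≈ 1.0106)
V = -1309
Pow(Add(V, o), 2) = Pow(Add(-1309, Rational(13441, 13300)), 2) = Pow(Rational(-17396259, 13300), 2) = Rational(302629827195081, 176890000)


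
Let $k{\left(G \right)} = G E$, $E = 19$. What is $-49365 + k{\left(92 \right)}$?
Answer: $-47617$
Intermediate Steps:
$k{\left(G \right)} = 19 G$ ($k{\left(G \right)} = G 19 = 19 G$)
$-49365 + k{\left(92 \right)} = -49365 + 19 \cdot 92 = -49365 + 1748 = -47617$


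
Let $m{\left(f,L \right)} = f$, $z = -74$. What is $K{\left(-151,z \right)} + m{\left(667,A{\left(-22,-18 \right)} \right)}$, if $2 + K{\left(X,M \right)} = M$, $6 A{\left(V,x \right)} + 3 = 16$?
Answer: $591$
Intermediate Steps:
$A{\left(V,x \right)} = \frac{13}{6}$ ($A{\left(V,x \right)} = - \frac{1}{2} + \frac{1}{6} \cdot 16 = - \frac{1}{2} + \frac{8}{3} = \frac{13}{6}$)
$K{\left(X,M \right)} = -2 + M$
$K{\left(-151,z \right)} + m{\left(667,A{\left(-22,-18 \right)} \right)} = \left(-2 - 74\right) + 667 = -76 + 667 = 591$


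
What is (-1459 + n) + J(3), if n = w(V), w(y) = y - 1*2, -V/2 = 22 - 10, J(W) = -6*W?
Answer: -1503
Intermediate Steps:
V = -24 (V = -2*(22 - 10) = -2*12 = -24)
w(y) = -2 + y (w(y) = y - 2 = -2 + y)
n = -26 (n = -2 - 24 = -26)
(-1459 + n) + J(3) = (-1459 - 26) - 6*3 = -1485 - 18 = -1503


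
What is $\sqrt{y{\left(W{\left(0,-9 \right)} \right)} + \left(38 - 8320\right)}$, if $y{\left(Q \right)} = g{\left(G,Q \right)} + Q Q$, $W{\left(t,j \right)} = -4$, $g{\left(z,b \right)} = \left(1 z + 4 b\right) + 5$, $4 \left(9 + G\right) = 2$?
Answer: $\frac{i \sqrt{33142}}{2} \approx 91.025 i$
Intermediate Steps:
$G = - \frac{17}{2}$ ($G = -9 + \frac{1}{4} \cdot 2 = -9 + \frac{1}{2} = - \frac{17}{2} \approx -8.5$)
$g{\left(z,b \right)} = 5 + z + 4 b$ ($g{\left(z,b \right)} = \left(z + 4 b\right) + 5 = 5 + z + 4 b$)
$y{\left(Q \right)} = - \frac{7}{2} + Q^{2} + 4 Q$ ($y{\left(Q \right)} = \left(5 - \frac{17}{2} + 4 Q\right) + Q Q = \left(- \frac{7}{2} + 4 Q\right) + Q^{2} = - \frac{7}{2} + Q^{2} + 4 Q$)
$\sqrt{y{\left(W{\left(0,-9 \right)} \right)} + \left(38 - 8320\right)} = \sqrt{\left(- \frac{7}{2} + \left(-4\right)^{2} + 4 \left(-4\right)\right) + \left(38 - 8320\right)} = \sqrt{\left(- \frac{7}{2} + 16 - 16\right) + \left(38 - 8320\right)} = \sqrt{- \frac{7}{2} - 8282} = \sqrt{- \frac{16571}{2}} = \frac{i \sqrt{33142}}{2}$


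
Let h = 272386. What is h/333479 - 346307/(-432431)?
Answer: 233274262419/144206657449 ≈ 1.6176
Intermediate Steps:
h/333479 - 346307/(-432431) = 272386/333479 - 346307/(-432431) = 272386*(1/333479) - 346307*(-1/432431) = 272386/333479 + 346307/432431 = 233274262419/144206657449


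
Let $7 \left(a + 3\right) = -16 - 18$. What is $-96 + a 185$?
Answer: $- \frac{10847}{7} \approx -1549.6$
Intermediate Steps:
$a = - \frac{55}{7}$ ($a = -3 + \frac{-16 - 18}{7} = -3 + \frac{1}{7} \left(-34\right) = -3 - \frac{34}{7} = - \frac{55}{7} \approx -7.8571$)
$-96 + a 185 = -96 - \frac{10175}{7} = - \frac{10847}{7}$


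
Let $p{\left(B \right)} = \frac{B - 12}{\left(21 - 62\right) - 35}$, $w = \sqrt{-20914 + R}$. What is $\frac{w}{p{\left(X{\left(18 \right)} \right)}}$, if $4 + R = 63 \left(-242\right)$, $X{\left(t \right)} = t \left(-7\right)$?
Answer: $\frac{76 i \sqrt{9041}}{69} \approx 104.73 i$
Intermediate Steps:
$X{\left(t \right)} = - 7 t$
$R = -15250$ ($R = -4 + 63 \left(-242\right) = -4 - 15246 = -15250$)
$w = 2 i \sqrt{9041}$ ($w = \sqrt{-20914 - 15250} = \sqrt{-36164} = 2 i \sqrt{9041} \approx 190.17 i$)
$p{\left(B \right)} = \frac{3}{19} - \frac{B}{76}$ ($p{\left(B \right)} = \frac{-12 + B}{\left(21 - 62\right) - 35} = \frac{-12 + B}{-41 - 35} = \frac{-12 + B}{-76} = \left(-12 + B\right) \left(- \frac{1}{76}\right) = \frac{3}{19} - \frac{B}{76}$)
$\frac{w}{p{\left(X{\left(18 \right)} \right)}} = \frac{2 i \sqrt{9041}}{\frac{3}{19} - \frac{\left(-7\right) 18}{76}} = \frac{2 i \sqrt{9041}}{\frac{3}{19} - - \frac{63}{38}} = \frac{2 i \sqrt{9041}}{\frac{3}{19} + \frac{63}{38}} = \frac{2 i \sqrt{9041}}{\frac{69}{38}} = 2 i \sqrt{9041} \cdot \frac{38}{69} = \frac{76 i \sqrt{9041}}{69}$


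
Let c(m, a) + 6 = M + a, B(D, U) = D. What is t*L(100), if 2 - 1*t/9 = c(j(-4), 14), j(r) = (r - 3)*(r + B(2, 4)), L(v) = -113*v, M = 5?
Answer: 1118700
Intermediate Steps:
j(r) = (-3 + r)*(2 + r) (j(r) = (r - 3)*(r + 2) = (-3 + r)*(2 + r))
c(m, a) = -1 + a (c(m, a) = -6 + (5 + a) = -1 + a)
t = -99 (t = 18 - 9*(-1 + 14) = 18 - 9*13 = 18 - 117 = -99)
t*L(100) = -(-11187)*100 = -99*(-11300) = 1118700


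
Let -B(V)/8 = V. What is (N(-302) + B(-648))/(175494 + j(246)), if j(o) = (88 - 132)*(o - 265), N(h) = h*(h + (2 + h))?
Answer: 93494/88165 ≈ 1.0604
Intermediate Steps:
B(V) = -8*V
N(h) = h*(2 + 2*h)
j(o) = 11660 - 44*o (j(o) = -44*(-265 + o) = 11660 - 44*o)
(N(-302) + B(-648))/(175494 + j(246)) = (2*(-302)*(1 - 302) - 8*(-648))/(175494 + (11660 - 44*246)) = (2*(-302)*(-301) + 5184)/(175494 + (11660 - 10824)) = (181804 + 5184)/(175494 + 836) = 186988/176330 = 186988*(1/176330) = 93494/88165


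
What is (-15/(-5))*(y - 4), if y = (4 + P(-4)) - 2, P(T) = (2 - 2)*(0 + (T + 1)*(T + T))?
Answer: -6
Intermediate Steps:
P(T) = 0 (P(T) = 0*(0 + (1 + T)*(2*T)) = 0*(0 + 2*T*(1 + T)) = 0*(2*T*(1 + T)) = 0)
y = 2 (y = (4 + 0) - 2 = 4 - 2 = 2)
(-15/(-5))*(y - 4) = (-15/(-5))*(2 - 4) = -15*(-⅕)*(-2) = 3*(-2) = -6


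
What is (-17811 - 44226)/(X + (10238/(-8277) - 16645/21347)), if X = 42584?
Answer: -10961262875403/7523773122245 ≈ -1.4569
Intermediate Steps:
(-17811 - 44226)/(X + (10238/(-8277) - 16645/21347)) = (-17811 - 44226)/(42584 + (10238/(-8277) - 16645/21347)) = -62037/(42584 + (10238*(-1/8277) - 16645*1/21347)) = -62037/(42584 + (-10238/8277 - 16645/21347)) = -62037/(42584 - 356321251/176689119) = -62037/7523773122245/176689119 = -62037*176689119/7523773122245 = -10961262875403/7523773122245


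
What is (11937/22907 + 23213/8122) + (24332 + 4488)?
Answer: 5362608540785/186050654 ≈ 28823.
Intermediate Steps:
(11937/22907 + 23213/8122) + (24332 + 4488) = (11937*(1/22907) + 23213*(1/8122)) + 28820 = (11937/22907 + 23213/8122) + 28820 = 628692505/186050654 + 28820 = 5362608540785/186050654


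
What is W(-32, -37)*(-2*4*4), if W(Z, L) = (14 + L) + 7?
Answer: 512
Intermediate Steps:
W(Z, L) = 21 + L
W(-32, -37)*(-2*4*4) = (21 - 37)*(-2*4*4) = -(-128)*4 = -16*(-32) = 512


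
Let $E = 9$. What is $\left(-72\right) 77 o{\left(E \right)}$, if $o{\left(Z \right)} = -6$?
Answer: $33264$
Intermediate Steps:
$\left(-72\right) 77 o{\left(E \right)} = \left(-72\right) 77 \left(-6\right) = \left(-5544\right) \left(-6\right) = 33264$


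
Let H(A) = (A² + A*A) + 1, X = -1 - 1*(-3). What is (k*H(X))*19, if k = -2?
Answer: -342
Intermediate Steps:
X = 2 (X = -1 + 3 = 2)
H(A) = 1 + 2*A² (H(A) = (A² + A²) + 1 = 2*A² + 1 = 1 + 2*A²)
(k*H(X))*19 = -2*(1 + 2*2²)*19 = -2*(1 + 2*4)*19 = -2*(1 + 8)*19 = -2*9*19 = -18*19 = -342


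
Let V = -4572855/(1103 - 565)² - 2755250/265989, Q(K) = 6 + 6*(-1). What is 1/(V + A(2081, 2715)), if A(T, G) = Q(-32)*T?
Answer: -76988920116/2013819709595 ≈ -0.038230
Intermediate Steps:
Q(K) = 0 (Q(K) = 6 - 6 = 0)
A(T, G) = 0 (A(T, G) = 0*T = 0)
V = -2013819709595/76988920116 (V = -4572855/(538²) - 2755250*1/265989 = -4572855/289444 - 2755250/265989 = -2013819709595/76988920116 ≈ -26.157)
1/(V + A(2081, 2715)) = 1/(-2013819709595/76988920116 + 0) = 1/(-2013819709595/76988920116) = -76988920116/2013819709595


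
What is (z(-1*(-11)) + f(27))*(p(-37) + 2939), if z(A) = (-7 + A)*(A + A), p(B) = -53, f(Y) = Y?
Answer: 331890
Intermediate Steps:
z(A) = 2*A*(-7 + A) (z(A) = (-7 + A)*(2*A) = 2*A*(-7 + A))
(z(-1*(-11)) + f(27))*(p(-37) + 2939) = (2*(-1*(-11))*(-7 - 1*(-11)) + 27)*(-53 + 2939) = (2*11*(-7 + 11) + 27)*2886 = (2*11*4 + 27)*2886 = (88 + 27)*2886 = 115*2886 = 331890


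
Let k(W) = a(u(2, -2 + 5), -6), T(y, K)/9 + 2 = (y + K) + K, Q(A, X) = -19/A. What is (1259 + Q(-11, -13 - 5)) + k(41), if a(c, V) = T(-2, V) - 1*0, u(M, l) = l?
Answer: 12284/11 ≈ 1116.7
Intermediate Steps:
T(y, K) = -18 + 9*y + 18*K (T(y, K) = -18 + 9*((y + K) + K) = -18 + 9*((K + y) + K) = -18 + 9*(y + 2*K) = -18 + (9*y + 18*K) = -18 + 9*y + 18*K)
a(c, V) = -36 + 18*V (a(c, V) = (-18 + 9*(-2) + 18*V) - 1*0 = (-18 - 18 + 18*V) + 0 = (-36 + 18*V) + 0 = -36 + 18*V)
k(W) = -144 (k(W) = -36 + 18*(-6) = -36 - 108 = -144)
(1259 + Q(-11, -13 - 5)) + k(41) = (1259 - 19/(-11)) - 144 = (1259 - 19*(-1/11)) - 144 = (1259 + 19/11) - 144 = 13868/11 - 144 = 12284/11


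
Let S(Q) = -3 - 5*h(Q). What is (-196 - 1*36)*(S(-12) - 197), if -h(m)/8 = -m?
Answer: -64960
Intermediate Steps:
h(m) = 8*m (h(m) = -(-8)*m = 8*m)
S(Q) = -3 - 40*Q
(-196 - 1*36)*(S(-12) - 197) = (-196 - 1*36)*((-3 - 40*(-12)) - 197) = (-196 - 36)*((-3 + 480) - 197) = -232*(477 - 197) = -232*280 = -64960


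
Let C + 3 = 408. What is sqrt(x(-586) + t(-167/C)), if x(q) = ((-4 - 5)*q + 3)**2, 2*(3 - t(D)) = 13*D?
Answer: sqrt(225558550910)/90 ≈ 5277.0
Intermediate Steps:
C = 405 (C = -3 + 408 = 405)
t(D) = 3 - 13*D/2
x(q) = (3 - 9*q)**2 (x(q) = (-9*q + 3)**2 = (3 - 9*q)**2)
sqrt(x(-586) + t(-167/C)) = sqrt(9*(-1 + 3*(-586))**2 + (3 - (-2171)/(2*405))) = sqrt(9*(-1 - 1758)**2 + (3 - (-2171)/(2*405))) = sqrt(9*(-1759)**2 + (3 - 13/2*(-167/405))) = sqrt(9*3094081 + (3 + 2171/810)) = sqrt(27846729 + 4601/810) = sqrt(22555855091/810) = sqrt(225558550910)/90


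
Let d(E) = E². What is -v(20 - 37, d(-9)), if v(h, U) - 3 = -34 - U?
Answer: 112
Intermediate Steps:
v(h, U) = -31 - U (v(h, U) = 3 + (-34 - U) = -31 - U)
-v(20 - 37, d(-9)) = -(-31 - 1*(-9)²) = -(-31 - 1*81) = -(-31 - 81) = -1*(-112) = 112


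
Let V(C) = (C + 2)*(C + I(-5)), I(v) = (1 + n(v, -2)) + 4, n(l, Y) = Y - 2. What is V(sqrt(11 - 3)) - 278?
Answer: -268 + 6*sqrt(2) ≈ -259.51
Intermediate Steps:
n(l, Y) = -2 + Y
I(v) = 1 (I(v) = (1 + (-2 - 2)) + 4 = (1 - 4) + 4 = -3 + 4 = 1)
V(C) = (1 + C)*(2 + C) (V(C) = (C + 2)*(C + 1) = (2 + C)*(1 + C) = (1 + C)*(2 + C))
V(sqrt(11 - 3)) - 278 = (2 + (sqrt(11 - 3))**2 + 3*sqrt(11 - 3)) - 278 = (2 + (sqrt(8))**2 + 3*sqrt(8)) - 278 = (2 + (2*sqrt(2))**2 + 3*(2*sqrt(2))) - 278 = (2 + 8 + 6*sqrt(2)) - 278 = (10 + 6*sqrt(2)) - 278 = -268 + 6*sqrt(2)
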